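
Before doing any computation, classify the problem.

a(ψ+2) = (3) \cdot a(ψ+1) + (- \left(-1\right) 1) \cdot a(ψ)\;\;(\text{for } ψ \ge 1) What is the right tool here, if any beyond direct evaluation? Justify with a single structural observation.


Verdict: the characteristic-root method — fixed numeric weights on consecutive terms and no forcing term added: the root method in its home territory.


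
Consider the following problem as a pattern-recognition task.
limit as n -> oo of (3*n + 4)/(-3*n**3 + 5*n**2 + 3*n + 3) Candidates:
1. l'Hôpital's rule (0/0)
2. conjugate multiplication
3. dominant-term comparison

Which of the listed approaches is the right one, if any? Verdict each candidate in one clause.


Technique: dominant-term comparison — at large n only the top-degree terms survive; compare the leading terms and the limit falls out.
- l'Hôpital's rule (0/0) — no 0/0 form appears: written as one quotient, top and bottom both grow without bound, and the ratio is decided by their leading terms.
- conjugate multiplication — there are no radicals in tension whose conjugate would simplify matters.
- dominant-term comparison — applies; the problem has the shape this method handles.


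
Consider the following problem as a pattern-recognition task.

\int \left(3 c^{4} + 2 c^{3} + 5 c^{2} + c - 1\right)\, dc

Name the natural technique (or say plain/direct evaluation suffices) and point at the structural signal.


Verdict: no special technique — the integrand is a sum of constant multiples of powers of c — integrate term by term.


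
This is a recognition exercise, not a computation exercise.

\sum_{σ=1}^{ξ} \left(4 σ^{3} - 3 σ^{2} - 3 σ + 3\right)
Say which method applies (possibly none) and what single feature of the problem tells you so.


Method: no special technique — the sum is polynomial through and through; closed forms for each power of σ finish it directly.


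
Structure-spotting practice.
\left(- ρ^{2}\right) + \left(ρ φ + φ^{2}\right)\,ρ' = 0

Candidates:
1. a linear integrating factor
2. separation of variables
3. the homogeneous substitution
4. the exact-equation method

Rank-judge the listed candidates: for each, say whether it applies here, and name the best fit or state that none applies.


Verdict: the homogeneous substitution — scaling φ and ρ together leaves the slope fixed — it depends only on ρ/φ, so substitute the ratio. A Bernoulli substitution after rearrangement (possibly exchanging dependent and independent variable) is a fair alternative; the homogeneous route works on the equation as it stands.
- a linear integrating factor — the unknown enters nonlinearly (through a power, a denominator, or a transcendental function), which the linear integrating-factor recipe cannot absorb as-is — any repair would come from a preliminary substitution, not the factor.
- separation of variables: no division isolates the independent variable from the unknown.
- the homogeneous substitution — applies; the problem has the shape this method handles.
- the exact-equation method: the mixed partial derivatives differ, so the left side is not a total differential.


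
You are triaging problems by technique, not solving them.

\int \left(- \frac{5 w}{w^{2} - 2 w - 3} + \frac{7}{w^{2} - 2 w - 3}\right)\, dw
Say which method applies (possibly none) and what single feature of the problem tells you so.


Technique: partial fractions — the bottom, w^{2} - 2 w - 3, comes apart into simple factors, and a proper rational function over split factors decomposes.


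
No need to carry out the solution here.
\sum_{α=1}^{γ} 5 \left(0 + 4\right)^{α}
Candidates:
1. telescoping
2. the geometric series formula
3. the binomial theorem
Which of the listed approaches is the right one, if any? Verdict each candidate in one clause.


Diagnosis: the geometric series formula — the ratio of consecutive terms is the constant 4, independent of the index — a geometric sum.
- telescoping — writing out consecutive terms as given produces no pairwise cancellation.
- the geometric series formula: applicable, and directly so.
- the binomial theorem: the terms do not reassemble into a binomial power.


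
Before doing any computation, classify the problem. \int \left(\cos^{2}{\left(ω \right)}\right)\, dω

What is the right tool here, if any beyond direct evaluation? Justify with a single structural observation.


Verdict: a trigonometric identity — the exponent on \cos^{2}{\left(ω \right)} is even — the power-reduction identity is the standard preprocessing step.


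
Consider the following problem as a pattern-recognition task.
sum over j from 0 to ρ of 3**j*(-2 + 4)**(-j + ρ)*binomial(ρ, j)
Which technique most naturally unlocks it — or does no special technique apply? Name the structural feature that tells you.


Technique: the binomial theorem — the binomial coefficients weight matched powers of 3 and (-2 + 4), which is exactly the expansion of a binomial power.


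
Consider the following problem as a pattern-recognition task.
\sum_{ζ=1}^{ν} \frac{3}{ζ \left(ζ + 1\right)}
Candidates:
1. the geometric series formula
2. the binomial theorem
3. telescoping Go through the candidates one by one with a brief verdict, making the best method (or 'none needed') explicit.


Verdict: telescoping — \frac{3}{ζ \left(ζ + 1\right)} hides a difference of shifted reciprocals — decompose it and the middle of the sum vanishes.
- the geometric series formula: the term-to-term ratio changes with the index, so the geometric formula cannot close it.
- the binomial theorem: there is no pair of bases whose matched powers would reassemble into a single binomial power.
- telescoping — yes, a natural case for it.


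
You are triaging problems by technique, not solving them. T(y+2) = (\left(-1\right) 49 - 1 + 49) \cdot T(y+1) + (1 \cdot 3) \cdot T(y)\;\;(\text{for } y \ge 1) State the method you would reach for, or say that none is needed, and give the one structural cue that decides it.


Verdict: the characteristic-root method — fixed numeric weights on consecutive terms and no forcing term added: the root method in its home territory.


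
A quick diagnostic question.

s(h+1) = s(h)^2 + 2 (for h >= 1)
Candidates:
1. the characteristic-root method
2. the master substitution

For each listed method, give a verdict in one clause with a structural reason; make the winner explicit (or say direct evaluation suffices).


Verdict: no special technique — once the recursion is nonlinear, characteristic roots, master substitutions, and summation factors are all off the table.
- the characteristic-root method: nonlinearity rules out exponential-mode superposition from the start.
- the master substitution — the recursive argument is a shift of the index, not a fixed fraction of it.


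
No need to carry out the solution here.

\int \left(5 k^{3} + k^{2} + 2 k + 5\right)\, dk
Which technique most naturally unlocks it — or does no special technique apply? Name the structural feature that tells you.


Method: no special technique — nothing composite, nothing rational, nothing trigonometric — each constant-multiple power of k integrates by the power rule alone.


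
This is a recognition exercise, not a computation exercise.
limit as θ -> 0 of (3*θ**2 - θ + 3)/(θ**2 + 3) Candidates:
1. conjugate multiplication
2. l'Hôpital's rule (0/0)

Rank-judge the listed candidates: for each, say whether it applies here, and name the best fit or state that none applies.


Best approach: no special technique — no zero denominators, no indeterminate clash at 0 — substitute and read off the value.
- conjugate multiplication: there are no radicals in tension whose conjugate would simplify matters.
- l'Hôpital's rule (0/0) — evaluation at the point is determinate, so the rule has nothing to repair.


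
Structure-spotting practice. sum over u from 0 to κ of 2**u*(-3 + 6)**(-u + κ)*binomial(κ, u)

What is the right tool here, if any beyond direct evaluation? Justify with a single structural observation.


Method: the binomial theorem — the summand is term u of a binomial expansion in 2 and (-3 + 6); the whole sum is a single power.


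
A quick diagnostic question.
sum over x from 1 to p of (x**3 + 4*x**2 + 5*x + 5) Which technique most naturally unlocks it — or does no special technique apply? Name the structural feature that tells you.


Diagnosis: no special technique — no cancellation, no constant ratio, no binomial weights — just polynomial terms summed directly.


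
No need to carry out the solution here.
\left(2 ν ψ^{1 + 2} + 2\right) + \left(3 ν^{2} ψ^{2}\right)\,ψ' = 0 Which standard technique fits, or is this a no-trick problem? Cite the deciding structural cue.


Technique: the exact-equation method — equality of cross partials is the green light — assemble the potential function term by term.


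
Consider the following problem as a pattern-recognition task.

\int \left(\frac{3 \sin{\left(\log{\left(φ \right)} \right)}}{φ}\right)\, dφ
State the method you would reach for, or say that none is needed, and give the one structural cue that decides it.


Best approach: u-substitution — collected, the integrand has one factor that is, up to a constant, the derivative of an inner expression the rest depends on — substitute for that inner expression.


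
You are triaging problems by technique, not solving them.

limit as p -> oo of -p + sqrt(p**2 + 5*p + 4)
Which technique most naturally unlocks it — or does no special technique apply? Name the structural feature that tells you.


Method: conjugate multiplication — an infinity-minus-infinity difference with a surviving radical — multiply by the conjugate to cancel the divergence.


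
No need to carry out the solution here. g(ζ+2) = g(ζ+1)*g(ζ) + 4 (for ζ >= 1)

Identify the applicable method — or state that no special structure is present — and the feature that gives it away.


Best approach: no special technique — no ansatz, no master substitution, no summation factor survives the nonlinearity here.


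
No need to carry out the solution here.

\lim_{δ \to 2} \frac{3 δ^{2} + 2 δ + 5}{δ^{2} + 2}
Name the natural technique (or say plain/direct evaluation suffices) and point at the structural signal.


Technique: no special technique — the function is continuous at 2; evaluation is itself the limit, no machinery required.


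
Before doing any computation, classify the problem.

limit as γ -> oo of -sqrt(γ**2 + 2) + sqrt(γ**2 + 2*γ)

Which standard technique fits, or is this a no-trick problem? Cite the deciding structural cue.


Best approach: conjugate multiplication — an infinity-minus-infinity difference with a surviving radical — multiply by the conjugate to cancel the divergence.


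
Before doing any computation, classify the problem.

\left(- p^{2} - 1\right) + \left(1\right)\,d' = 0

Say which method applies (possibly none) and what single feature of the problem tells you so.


Technique: no special technique — solved for the derivative, no d appears — this is antidifferentiation in p wearing ODE clothing.


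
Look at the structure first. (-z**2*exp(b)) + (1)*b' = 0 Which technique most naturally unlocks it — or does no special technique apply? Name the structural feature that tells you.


Diagnosis: separation of variables — solved for the derivative, the right side factors as z**2 times exp(b) — all z-dependence separates from all b-dependence.


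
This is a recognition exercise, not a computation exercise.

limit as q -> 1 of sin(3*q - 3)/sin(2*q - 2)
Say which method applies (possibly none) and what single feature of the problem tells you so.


Best approach: l'Hôpital's rule (0/0) — the 0/0 form at 1 is the signature situation for l'Hôpital's rule. A local series expansion at the point resolves it as well; the rule is the packaged version of that step.


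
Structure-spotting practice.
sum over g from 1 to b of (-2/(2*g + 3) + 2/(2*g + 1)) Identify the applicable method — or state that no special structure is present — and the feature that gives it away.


Best approach: telescoping — consecutive terms evaluate one function at adjacent indices (2/(2*g + 1) is its current value): one term's tail is the next term's head, so the chain collapses.


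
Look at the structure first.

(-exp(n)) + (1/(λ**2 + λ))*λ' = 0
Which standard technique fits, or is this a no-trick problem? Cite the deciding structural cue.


Best approach: separation of variables — one side of the product carries the independent variable, the other the unknown — the textbook separation shape. A Bernoulli substitution applies to this equation as given; separation takes the same equation in its displayed form.


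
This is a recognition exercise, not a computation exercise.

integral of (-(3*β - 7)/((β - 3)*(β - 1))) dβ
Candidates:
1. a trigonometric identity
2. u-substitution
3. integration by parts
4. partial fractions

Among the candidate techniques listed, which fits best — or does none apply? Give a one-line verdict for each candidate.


Diagnosis: partial fractions — a proper rational integrand whose denominator splits into simpler factors — decompose into partial fractions first.
- a trigonometric identity — there is no trigonometric structure at all — the integrand carries no sine or cosine to rewrite.
- u-substitution: no subexpression of the integrand serves as a whole-integral substitution inner — individual terms may offer their own, but none carries its derivative as a factor of the full integrand; a working change of variable would have to be constructed from outside the expression.
- integration by parts — the integrand does not split as a nonconstant polynomial times an exp, sine, cosine of a linear argument, or logarithm — no polynomial-kernel parts product to differentiate one side of.
- partial fractions: yes — fits the structure here.


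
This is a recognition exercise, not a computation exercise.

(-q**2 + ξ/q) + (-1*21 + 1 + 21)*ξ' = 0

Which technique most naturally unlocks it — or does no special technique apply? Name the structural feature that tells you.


Verdict: a linear integrating factor — the unknown enters only to the first power against a nonzero forcing term — the integrating-factor template applies directly.


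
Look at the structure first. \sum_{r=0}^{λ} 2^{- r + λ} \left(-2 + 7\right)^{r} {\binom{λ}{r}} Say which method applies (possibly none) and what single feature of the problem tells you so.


Method: the binomial theorem — binomial coefficients against complementary powers of (-2 + 7) and 2: recognize the binomial expansion and resum.


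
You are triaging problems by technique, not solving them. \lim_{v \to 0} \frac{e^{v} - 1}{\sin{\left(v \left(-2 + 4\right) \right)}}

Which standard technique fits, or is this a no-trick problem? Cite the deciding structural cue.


Method: l'Hôpital's rule (0/0) — both numerator and denominator vanish at 0: the genuine 0/0 indeterminate that l'Hôpital exists for. A first-order expansion at the point is an equally standard path; the rule packages it.


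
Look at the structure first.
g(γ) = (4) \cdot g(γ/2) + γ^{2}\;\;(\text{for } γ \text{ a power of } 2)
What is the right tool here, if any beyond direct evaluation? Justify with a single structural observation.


Verdict: the master substitution — the argument shrinks by the factor 2, so measure the index on a logarithmic scale and the recursion becomes a shift.


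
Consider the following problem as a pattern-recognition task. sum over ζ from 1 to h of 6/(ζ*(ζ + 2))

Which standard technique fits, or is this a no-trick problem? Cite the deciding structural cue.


Technique: telescoping — 6/(ζ*(ζ + 2)) is a collapsed telescope: expand it into simple fractions to see the cancellation.


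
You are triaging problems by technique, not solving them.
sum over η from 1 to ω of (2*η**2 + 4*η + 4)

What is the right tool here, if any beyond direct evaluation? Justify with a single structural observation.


Technique: no special technique — every summand is a constant multiple of a power of η — apply the standard power-sum identities one degree at a time.


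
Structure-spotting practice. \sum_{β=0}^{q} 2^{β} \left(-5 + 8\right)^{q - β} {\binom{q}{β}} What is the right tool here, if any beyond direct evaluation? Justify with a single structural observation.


Best approach: the binomial theorem — the summand is term β of a binomial expansion in 2 and (-5 + 8); the whole sum is a single power.


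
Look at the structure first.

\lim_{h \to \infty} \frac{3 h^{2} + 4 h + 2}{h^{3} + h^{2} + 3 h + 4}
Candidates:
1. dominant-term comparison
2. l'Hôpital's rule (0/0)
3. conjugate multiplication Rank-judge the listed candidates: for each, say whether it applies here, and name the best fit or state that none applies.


Best approach: dominant-term comparison — at large h only the top-degree terms survive; compare the leading terms and the limit falls out.
- dominant-term comparison: yes — fits the structure here.
- l'Hôpital's rule (0/0): viewed as a single quotient this runs to ∞/∞, not the 0/0 clash this candidate addresses; an at-infinity variant of the rule would resolve it, but comparing leading growth reads the answer without differentiating.
- conjugate multiplication — there is no infinity-minus-infinity radical difference to rationalize.


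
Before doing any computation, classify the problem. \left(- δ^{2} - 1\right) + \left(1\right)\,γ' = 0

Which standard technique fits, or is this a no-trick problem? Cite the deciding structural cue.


Best approach: no special technique — the slope is a function of δ alone, so integrate both sides directly.


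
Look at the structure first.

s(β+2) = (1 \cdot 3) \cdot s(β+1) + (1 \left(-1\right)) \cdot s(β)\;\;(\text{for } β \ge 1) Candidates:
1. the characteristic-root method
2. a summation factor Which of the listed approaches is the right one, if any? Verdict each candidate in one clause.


Technique: the characteristic-root method — constant coefficients and linearity mean the ansatz r^β reduces it to solving the characteristic polynomial.
- the characteristic-root method — a fit — the right tool for this form.
- a summation factor — the recurrence reaches back more than one step, outside the first-order family a summation factor normalizes.


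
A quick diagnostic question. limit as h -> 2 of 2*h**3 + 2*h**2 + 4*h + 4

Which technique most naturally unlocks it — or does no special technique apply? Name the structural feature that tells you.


Verdict: no special technique — the function is continuous at 2; evaluation is itself the limit, no machinery required.


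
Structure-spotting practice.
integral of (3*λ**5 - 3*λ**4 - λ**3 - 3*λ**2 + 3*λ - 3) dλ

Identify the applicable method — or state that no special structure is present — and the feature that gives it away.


Technique: no special technique — nothing composite, nothing rational, nothing trigonometric — each constant-multiple power of λ integrates by the power rule alone.


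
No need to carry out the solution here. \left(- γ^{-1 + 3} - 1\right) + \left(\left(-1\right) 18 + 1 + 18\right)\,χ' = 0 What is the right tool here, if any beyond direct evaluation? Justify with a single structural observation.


Method: no special technique — with χ absent the equation is not coupled at all: direct integration in γ.


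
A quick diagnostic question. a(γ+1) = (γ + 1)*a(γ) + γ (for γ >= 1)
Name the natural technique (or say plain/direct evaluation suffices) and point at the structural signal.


Method: a summation factor — first-order, linear, moving coefficient γ + 1: the discrete analogue of an integrating factor handles it.


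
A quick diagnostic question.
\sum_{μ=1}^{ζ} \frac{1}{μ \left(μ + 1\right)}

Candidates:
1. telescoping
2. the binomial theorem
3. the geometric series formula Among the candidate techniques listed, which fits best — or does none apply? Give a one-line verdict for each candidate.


Best approach: telescoping — \frac{1}{μ \left(μ + 1\right)} is a collapsed telescope: expand it into simple fractions to see the cancellation.
- telescoping: yes — fits the structure here.
- the binomial theorem — the summand does not match any term pattern of an expanded binomial power.
- the geometric series formula: consecutive terms are not related by a fixed multiplier.


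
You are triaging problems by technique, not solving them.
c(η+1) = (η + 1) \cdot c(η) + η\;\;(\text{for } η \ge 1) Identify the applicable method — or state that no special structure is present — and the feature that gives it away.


Technique: a summation factor — an index-dependent multiplier η + 1 rules out characteristic roots; a summation factor converts it to a pure difference.


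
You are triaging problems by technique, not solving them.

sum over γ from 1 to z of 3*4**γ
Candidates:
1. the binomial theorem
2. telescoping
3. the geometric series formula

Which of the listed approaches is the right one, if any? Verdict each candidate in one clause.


Diagnosis: the geometric series formula — term-over-term division gives 4 every time — index-free ratio, geometric sum formula applies.
- the binomial theorem — there is no sum-raised-to-a-power identity hiding in these terms.
- telescoping: the terms as presented offer no neighboring cancellation — a telescoping rewrite may exist, but the displayed structure does not hand one over.
- the geometric series formula — applies; the problem has the shape this method handles.


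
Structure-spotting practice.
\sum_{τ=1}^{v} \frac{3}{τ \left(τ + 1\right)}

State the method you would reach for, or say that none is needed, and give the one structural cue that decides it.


Verdict: telescoping — the summand \frac{3}{τ \left(τ + 1\right)} decomposes into fractions whose poles differ by an integer shift — the series collapses.


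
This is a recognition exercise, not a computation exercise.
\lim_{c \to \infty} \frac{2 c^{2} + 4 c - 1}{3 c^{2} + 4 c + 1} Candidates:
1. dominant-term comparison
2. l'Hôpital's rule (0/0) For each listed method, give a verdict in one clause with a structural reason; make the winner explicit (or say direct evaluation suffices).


Diagnosis: dominant-term comparison — growth-rate triage: the leading powers of c decide the limit, everything else is noise.
- dominant-term comparison — applies; the problem has the shape this method handles.
- l'Hôpital's rule (0/0): no 0/0 form appears: written as one quotient, top and bottom both grow without bound, and the ratio is decided by their leading terms.


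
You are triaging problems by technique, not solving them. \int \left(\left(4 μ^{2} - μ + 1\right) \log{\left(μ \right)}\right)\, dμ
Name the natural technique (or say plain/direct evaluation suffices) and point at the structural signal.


Best approach: integration by parts — a polynomial next to \log{\left(μ \right)}: integrate the polynomial, differentiate the log, and the integral simplifies in one pass.


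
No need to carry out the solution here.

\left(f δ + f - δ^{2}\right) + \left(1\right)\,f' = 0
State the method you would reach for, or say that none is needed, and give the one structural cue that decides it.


Technique: a linear integrating factor — linear in the unknown with genuine forcing: multiply through by the exponential of the integrated coefficient and the left side closes into one derivative.


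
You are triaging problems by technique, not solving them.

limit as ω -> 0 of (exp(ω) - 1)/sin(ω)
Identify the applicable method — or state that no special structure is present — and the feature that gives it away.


Verdict: l'Hôpital's rule (0/0) — the 0/0 form at 0 is the signature situation for l'Hôpital's rule. A first-order expansion at the point is an equally standard path; the rule packages it.


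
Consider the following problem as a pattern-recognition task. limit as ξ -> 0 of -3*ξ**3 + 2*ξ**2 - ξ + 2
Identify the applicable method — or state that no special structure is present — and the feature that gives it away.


Method: no special technique — no vanishing denominator and no indeterminate clash at the point — evaluation is immediate.


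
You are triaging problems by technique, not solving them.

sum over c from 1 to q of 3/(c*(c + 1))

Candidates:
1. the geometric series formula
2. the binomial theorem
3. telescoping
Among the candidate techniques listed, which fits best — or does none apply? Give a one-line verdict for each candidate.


Diagnosis: telescoping — rewrite 3/(c*(c + 1)) as simple fractions and successive terms eat each other — only the edges survive.
- the geometric series formula: no single multiplier carries one term to the next throughout the sum.
- the binomial theorem — no binomial coefficients pair up with complementary powers here.
- telescoping — applicable, and directly so.


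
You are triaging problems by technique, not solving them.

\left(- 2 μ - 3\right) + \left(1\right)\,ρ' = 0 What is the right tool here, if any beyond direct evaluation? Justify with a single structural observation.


Best approach: no special technique — solved for the derivative, no ρ appears — this is antidifferentiation in μ wearing ODE clothing.


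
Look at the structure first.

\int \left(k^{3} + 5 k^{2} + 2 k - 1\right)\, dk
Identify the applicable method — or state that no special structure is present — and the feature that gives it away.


Technique: no special technique — nothing composite, nothing rational, nothing trigonometric — each constant-multiple power of k integrates by the power rule alone.


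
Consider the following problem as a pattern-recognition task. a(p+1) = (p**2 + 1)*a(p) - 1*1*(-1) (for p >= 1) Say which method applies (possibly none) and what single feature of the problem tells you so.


Verdict: a summation factor — one step of memory with a weight p**2 + 1 that changes as the index grows — the summation-factor construction is built for this.


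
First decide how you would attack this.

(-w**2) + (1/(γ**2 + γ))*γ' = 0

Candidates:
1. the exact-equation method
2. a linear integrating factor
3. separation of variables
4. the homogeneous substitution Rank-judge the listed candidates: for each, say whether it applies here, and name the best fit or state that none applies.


Technique: separation of variables — solved for the derivative, the right side factors as w**2 times γ**2 + γ — all w-dependence separates from all γ-dependence. A Bernoulli substitution applies to this equation as given; separation takes the same equation in its displayed form.
- the exact-equation method: the cross-partial test holds only vacuously — each coefficient lives in its own variable, so the exactness machinery reads no structure the split form does not already show.
- a linear integrating factor: a nonlinear term in the unknown puts this outside the integrating-factor template.
- separation of variables — applicable, and directly so.
- the homogeneous substitution — the slope is not a function of the ratio of the variables alone.


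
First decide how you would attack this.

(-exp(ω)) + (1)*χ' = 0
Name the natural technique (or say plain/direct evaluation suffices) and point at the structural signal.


Technique: no special technique — the slope is a function of ω alone, so integrate both sides directly.


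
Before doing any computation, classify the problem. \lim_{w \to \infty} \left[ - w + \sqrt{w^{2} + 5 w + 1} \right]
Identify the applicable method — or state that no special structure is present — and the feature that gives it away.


Best approach: conjugate multiplication — both pieces blow up but their difference is finite; the conjugate trick rationalizes \sqrt{w^{2} + 5 w + 1} - w.


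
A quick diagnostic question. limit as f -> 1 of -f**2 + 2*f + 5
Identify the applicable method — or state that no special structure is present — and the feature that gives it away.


Diagnosis: no special technique — no zero denominators, no indeterminate clash at 1 — substitute and read off the value.


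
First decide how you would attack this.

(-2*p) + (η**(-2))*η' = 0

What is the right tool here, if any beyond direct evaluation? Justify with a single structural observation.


Verdict: separation of variables — separating collects all η-dependence with the derivative and leaves all p-dependence opposite: variables separate. One could also solve this as an exact equation; with each coefficient in its own variable, separating is the same work with fewer steps.


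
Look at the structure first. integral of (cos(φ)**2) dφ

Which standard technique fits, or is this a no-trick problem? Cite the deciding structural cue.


Diagnosis: a trigonometric identity — cos(φ)**2 carries an even exponent — trade it for double-angle cosines before integrating.


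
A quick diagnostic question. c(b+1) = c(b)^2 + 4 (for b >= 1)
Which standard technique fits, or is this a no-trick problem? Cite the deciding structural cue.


Best approach: no special technique — nonlinear feedback in the recursion rules out every root- or factor-based technique.


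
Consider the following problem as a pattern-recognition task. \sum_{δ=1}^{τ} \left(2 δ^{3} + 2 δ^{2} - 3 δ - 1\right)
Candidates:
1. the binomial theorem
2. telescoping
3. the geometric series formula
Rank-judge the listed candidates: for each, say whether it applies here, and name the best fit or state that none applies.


Diagnosis: no special technique — Faulhaber territory: sum each constant-multiple power of δ with its closed-form formula, no trick required.
- the binomial theorem — no binomial coefficients pair up with complementary powers here.
- telescoping: the terms as presented offer no neighboring cancellation — a telescoping rewrite may exist, but the displayed structure does not hand one over.
- the geometric series formula: the ratio of consecutive terms depends on the index.


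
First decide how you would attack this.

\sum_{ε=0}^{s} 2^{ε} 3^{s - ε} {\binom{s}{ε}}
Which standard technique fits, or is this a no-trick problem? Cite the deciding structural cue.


Method: the binomial theorem — the binomial coefficients weight matched powers of 2 and 3, which is exactly the expansion of a binomial power.


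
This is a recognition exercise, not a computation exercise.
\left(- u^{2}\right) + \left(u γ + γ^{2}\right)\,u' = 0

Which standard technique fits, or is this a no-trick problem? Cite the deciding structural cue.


Method: the homogeneous substitution — the slope is degree-zero homogeneous: the ratio substitution v = u/γ collapses it. With the right rearrangement (exchanging the roles of the variables where needed), this also fits a Bernoulli template; the homogeneous substitution reads the structure directly.


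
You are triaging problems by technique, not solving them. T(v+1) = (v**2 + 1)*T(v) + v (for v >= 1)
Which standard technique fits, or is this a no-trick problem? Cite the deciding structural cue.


Method: a summation factor — normalize by the running product of v**2 + 1: the left side becomes a difference, and differences sum.


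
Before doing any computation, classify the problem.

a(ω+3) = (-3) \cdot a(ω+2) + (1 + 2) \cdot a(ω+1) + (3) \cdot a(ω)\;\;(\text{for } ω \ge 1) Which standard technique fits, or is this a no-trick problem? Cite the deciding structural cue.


Best approach: the characteristic-root method — constant coefficients and linearity mean the ansatz r^ω reduces it to solving the characteristic polynomial.


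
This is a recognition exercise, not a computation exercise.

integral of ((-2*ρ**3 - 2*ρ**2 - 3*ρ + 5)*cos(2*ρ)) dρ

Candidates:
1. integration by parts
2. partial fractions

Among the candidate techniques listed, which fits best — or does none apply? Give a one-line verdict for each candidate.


Technique: integration by parts — -2*ρ**3 - 2*ρ**2 - 3*ρ + 5 dies after finitely many derivatives while cos(2*ρ) cycles under integration — the tabular/parts setup.
- integration by parts — a fit — the right tool for this form.
- partial fractions: the expression is not a ratio of polynomials that decomposes further.


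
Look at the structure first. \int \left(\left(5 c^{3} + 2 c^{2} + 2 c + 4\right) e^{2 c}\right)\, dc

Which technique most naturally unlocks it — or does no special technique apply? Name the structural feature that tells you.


Diagnosis: integration by parts — differentiate 5 c^{3} + 2 c^{2} + 2 c + 4, integrate e^{2 c}: each pass lowers the polynomial degree, so parts terminates.


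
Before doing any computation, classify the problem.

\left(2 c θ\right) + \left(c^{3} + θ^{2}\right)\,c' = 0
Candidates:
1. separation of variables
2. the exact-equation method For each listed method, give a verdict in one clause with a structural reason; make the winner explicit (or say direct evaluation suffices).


Best approach: the exact-equation method — 2 c θ and c^{3} + θ^{2} pass the exactness check on the nose, so no integrating factor in θ or c is needed at all.
- separation of variables — the two dependences do not factor apart.
- the exact-equation method — yes — fits the structure here.


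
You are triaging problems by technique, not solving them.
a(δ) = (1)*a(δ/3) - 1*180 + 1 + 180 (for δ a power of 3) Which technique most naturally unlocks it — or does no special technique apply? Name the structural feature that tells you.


Technique: the master substitution — the index is divided (δ/3), not shifted — substitute δ = 3^m to straighten it into a shift recurrence.


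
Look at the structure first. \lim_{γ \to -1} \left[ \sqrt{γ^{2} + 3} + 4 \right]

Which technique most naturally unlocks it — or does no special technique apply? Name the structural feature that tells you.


Verdict: no special technique — the function is continuous at -1; evaluation is itself the limit, no machinery required.


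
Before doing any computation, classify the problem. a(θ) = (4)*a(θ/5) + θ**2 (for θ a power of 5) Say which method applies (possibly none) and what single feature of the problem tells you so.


Technique: the master substitution — the argument shrinks by the factor 5, so measure the index on a logarithmic scale and the recursion becomes a shift.


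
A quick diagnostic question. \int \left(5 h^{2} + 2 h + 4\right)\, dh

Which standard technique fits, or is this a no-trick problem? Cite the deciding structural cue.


Technique: no special technique — the integrand is a sum of constant multiples of powers of h — integrate term by term.


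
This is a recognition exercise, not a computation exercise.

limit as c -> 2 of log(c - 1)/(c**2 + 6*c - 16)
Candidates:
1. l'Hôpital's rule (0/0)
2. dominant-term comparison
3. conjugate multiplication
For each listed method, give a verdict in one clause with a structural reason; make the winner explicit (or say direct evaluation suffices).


Technique: l'Hôpital's rule (0/0) — numerator and denominator both vanish at 2 — a genuine 0/0 form, which is exactly when l'Hôpital applies. A local series expansion at the point resolves it as well; the rule is the packaged version of that step.
- l'Hôpital's rule (0/0): applies; the problem has the shape this method handles.
- dominant-term comparison — this is not a rational comparison of growth rates at infinity.
- conjugate multiplication: there is no infinity-minus-infinity radical difference to rationalize.


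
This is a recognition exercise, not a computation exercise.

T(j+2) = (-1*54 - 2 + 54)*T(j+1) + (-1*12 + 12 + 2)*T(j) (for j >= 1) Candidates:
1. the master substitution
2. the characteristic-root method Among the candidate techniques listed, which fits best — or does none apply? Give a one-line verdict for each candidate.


Diagnosis: the characteristic-root method — the recurrence is linear and homogeneous with constant coefficients, so the ansatz r^j turns it into a polynomial equation for r.
- the master substitution — there is no divide-the-index recursive argument.
- the characteristic-root method — yes — fits the structure here.


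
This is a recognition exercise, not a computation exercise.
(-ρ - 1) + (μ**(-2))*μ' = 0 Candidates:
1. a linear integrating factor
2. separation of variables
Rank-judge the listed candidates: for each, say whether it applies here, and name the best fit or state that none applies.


Technique: separation of variables — separating collects all μ-dependence with the derivative and leaves all ρ-dependence opposite: variables separate.
- a linear integrating factor — the unknown enters nonlinearly (through a power, a denominator, or a transcendental function), which the linear integrating-factor recipe cannot absorb as-is — any repair would come from a preliminary substitution, not the factor.
- separation of variables — applicable, and directly so.


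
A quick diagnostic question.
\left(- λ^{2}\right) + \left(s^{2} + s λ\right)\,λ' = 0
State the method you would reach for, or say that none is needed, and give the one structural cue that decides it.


Diagnosis: the homogeneous substitution — the slope's numerator and denominator share total degree; set v = λ/s and the equation drops to separable form. A Bernoulli-style rewrite — possibly after exchanging which variable is treated as dependent — would work as well; the homogeneous substitution is the more immediate reading here.


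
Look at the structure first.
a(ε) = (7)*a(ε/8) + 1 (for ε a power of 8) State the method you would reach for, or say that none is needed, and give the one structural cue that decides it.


Best approach: the master substitution — the index is divided (ε/8), not shifted — substitute ε = 8^m to straighten it into a shift recurrence.


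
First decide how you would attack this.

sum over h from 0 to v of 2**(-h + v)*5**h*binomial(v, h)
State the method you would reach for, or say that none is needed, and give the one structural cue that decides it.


Technique: the binomial theorem — binomial coefficients against complementary powers of 5 and 2: recognize the binomial expansion and resum.


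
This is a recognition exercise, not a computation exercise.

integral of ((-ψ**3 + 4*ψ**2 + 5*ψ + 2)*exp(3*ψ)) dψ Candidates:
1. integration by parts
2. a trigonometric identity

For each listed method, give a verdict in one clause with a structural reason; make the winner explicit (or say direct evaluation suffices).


Technique: integration by parts — a polynomial factor -ψ**3 + 4*ψ**2 + 5*ψ + 2 multiplies exp(3*ψ); differentiating -ψ**3 + 4*ψ**2 + 5*ψ + 2 lowers its degree while exp(3*ψ) integrates cleanly, so parts wins.
- integration by parts: yes — fits the structure here.
- a trigonometric identity: no sine or cosine appears, so there is nothing for a trigonometric identity to act on.


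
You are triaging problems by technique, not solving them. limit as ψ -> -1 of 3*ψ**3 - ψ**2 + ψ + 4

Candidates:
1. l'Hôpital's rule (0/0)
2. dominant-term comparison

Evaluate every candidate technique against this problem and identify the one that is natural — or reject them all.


Method: no special technique — no zero denominators, no indeterminate clash at -1 — substitute and read off the value.
- l'Hôpital's rule (0/0): evaluation at the point is determinate, so the rule has nothing to repair.
- dominant-term comparison — this limit is not decided by comparing leading-term growth at infinity.


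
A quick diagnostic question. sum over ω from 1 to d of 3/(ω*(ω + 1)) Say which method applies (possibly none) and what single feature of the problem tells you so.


Method: telescoping — 3/(ω*(ω + 1)) is a collapsed telescope: expand it into simple fractions to see the cancellation.
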